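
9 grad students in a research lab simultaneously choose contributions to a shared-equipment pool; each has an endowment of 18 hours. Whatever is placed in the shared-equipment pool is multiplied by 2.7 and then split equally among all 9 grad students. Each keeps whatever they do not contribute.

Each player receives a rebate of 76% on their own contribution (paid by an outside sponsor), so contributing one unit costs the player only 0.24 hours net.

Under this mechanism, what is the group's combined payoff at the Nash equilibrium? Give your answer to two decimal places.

Under the mechanism each unit contributed yields (2.7/9) / 0.24 = 1.2500 back to its contributor per unit of net cost, which exceeds 1, making full contribution the dominant choice for everyone.
So the Nash equilibrium is full contribution by all 9; the group earns 9 × (18 × 0.76 + 2.7 × 18) = 560.52.

560.52 hours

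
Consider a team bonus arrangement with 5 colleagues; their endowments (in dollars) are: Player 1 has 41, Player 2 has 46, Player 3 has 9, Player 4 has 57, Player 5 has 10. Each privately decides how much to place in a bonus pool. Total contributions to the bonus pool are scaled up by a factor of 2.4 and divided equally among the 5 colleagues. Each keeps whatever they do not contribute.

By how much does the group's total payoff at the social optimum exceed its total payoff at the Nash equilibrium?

228.20 dollars

The private return per contributed unit is 2.4/5 = 0.4800 < 1 for every player regardless of endowment, so the Nash equilibrium is zero contribution and the group total is Σ E_j = 41 + 46 + 9 + 57 + 10 = 163.
Each contributed unit returns 2.400 to the group, so the social optimum is full contribution by everyone: group total = 2.400 × 163 = 391.20.
Efficiency loss = (2.400 − 1) × 163 = 228.20.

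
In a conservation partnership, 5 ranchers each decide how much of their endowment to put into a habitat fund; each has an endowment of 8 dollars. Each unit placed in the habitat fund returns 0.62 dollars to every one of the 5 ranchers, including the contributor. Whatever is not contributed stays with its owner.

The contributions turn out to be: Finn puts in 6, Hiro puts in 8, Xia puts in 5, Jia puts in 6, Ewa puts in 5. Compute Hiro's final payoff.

Total contributed: 6 + 8 + 5 + 6 + 5 = 30.
Each receives 0.62 × 30 = 18.60 from the habitat fund.
Hiro keeps 8 − 8 = 0, so Hiro's payoff is 0 + 18.60 = 18.60.

18.60 dollars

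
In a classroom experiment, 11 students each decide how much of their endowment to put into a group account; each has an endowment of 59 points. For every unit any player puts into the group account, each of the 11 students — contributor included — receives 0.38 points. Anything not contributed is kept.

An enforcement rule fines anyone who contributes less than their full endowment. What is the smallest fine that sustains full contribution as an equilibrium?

Given the others contribute fully, the best deviation is to contribute 0 (any partial contribution still incurs the fine and gives up units whose private return 0.38 is below 1).
Deviating from 59 to 0 saves 59 points but forfeits the deviator's share of the drop in the group account: 0.38 × 59 = 22.42.
So the deviation gain is 59 − 22.42 = 36.58, and the fine must be at least 36.58 points to wipe it out.

36.58 points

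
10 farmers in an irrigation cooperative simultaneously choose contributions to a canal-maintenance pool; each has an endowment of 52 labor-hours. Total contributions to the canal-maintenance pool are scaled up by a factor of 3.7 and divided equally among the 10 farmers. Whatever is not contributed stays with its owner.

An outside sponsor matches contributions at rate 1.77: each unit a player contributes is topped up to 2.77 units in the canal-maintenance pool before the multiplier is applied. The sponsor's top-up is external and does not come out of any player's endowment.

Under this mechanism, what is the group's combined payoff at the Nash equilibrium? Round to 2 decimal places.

The effective private return per unit is now 3.7 × 2.77 / 10 = 1.0249 > 1, so every player's dominant strategy flips to full contribution.
So the Nash equilibrium is full contribution by all 10; the group earns 3.7 × 2.77 × 520 = 5329.48.

5329.48 labor-hours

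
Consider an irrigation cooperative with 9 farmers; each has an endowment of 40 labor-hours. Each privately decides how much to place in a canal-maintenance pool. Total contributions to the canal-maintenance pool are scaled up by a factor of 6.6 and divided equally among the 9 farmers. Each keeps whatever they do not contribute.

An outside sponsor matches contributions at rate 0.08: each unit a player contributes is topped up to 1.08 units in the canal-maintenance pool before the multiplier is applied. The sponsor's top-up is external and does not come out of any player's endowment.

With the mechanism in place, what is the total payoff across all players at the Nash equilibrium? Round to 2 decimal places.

360.00 labor-hours

Even with the mechanism, each unit contributed returns only 6.6 × 1.08 / 9 = 0.7920 per unit of net cost, so contributing nothing is still dominant.
At the Nash equilibrium no one contributes; group total payoff = 9 × 40 = 360.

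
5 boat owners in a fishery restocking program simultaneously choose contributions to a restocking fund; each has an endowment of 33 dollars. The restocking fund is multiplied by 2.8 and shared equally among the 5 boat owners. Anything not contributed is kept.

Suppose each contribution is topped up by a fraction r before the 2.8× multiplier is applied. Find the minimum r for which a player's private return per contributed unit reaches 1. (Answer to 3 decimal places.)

With matching at rate r, one contributed unit becomes (1 + r) in the restocking fund and returns 2.8 × (1 + r) / 5 to the contributor.
Setting this equal to 1: 1 + r = 5/2.8 = 1.7857.
So the minimum matching rate is r = 1.7857 − 1 = 0.786.

0.786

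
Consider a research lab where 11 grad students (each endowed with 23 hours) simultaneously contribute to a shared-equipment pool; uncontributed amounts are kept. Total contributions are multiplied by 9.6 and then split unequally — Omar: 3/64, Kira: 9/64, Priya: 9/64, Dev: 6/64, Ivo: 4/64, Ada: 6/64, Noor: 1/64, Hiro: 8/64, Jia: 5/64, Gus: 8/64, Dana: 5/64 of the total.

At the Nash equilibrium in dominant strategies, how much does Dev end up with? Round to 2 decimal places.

Each unit j contributes comes back to j as 9.6 × (j's share), so j prefers to contribute only if that share exceeds 1/9.6 = 0.1042; otherwise keeping the unit dominates.
The shares above 0.1042 belong to Kira, Priya, Hiro and Gus, contributing 23 each; the remaining 7 contribute 0. Total contributed: 92.
Dev keeps 23 and receives 9.6 × 92 × 6/64 = 82.80 from the shared-equipment pool, for a payoff of 105.80.

105.80 hours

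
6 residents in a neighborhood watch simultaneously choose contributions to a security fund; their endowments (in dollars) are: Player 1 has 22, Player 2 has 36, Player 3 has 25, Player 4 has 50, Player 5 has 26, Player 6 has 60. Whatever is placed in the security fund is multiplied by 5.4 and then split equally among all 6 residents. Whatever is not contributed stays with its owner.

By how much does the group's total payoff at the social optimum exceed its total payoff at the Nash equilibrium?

963.60 dollars

The private return per contributed unit is 5.4/6 = 0.9000 < 1 for every player regardless of endowment, so the Nash equilibrium is zero contribution and the group total is Σ E_j = 22 + 36 + 25 + 50 + 26 + 60 = 219.
Each contributed unit returns 5.400 to the group, so the social optimum is full contribution by everyone: group total = 5.400 × 219 = 1182.60.
Efficiency loss = (5.400 − 1) × 219 = 963.60.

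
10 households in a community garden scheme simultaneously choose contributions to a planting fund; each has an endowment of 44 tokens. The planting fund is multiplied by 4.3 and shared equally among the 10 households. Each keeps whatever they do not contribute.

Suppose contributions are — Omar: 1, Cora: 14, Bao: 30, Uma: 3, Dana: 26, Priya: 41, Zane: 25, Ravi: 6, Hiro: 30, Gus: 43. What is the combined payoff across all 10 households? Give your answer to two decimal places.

Total contributed: 1 + 14 + 30 + 3 + 26 + 41 + 25 + 6 + 30 + 43 = 219; total kept: 10 × 44 − 219 = 221.
The planting fund pays out 4.3 × 219 = 941.70 in aggregate.
Group total = 221 + 941.70 = 1162.70.

1162.70 tokens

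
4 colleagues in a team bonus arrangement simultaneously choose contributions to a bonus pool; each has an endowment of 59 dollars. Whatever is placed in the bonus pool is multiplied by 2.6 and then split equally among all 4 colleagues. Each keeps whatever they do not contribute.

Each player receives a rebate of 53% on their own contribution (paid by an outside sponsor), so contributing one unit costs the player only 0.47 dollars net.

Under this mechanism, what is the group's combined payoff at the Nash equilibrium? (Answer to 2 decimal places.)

738.68 dollars

Under the mechanism each unit contributed yields (2.6/4) / 0.47 = 1.3830 back to its contributor per unit of net cost, which exceeds 1, making full contribution the dominant choice for everyone.
So the Nash equilibrium is full contribution by all 4; the group earns 4 × (59 × 0.53 + 2.6 × 59) = 738.68.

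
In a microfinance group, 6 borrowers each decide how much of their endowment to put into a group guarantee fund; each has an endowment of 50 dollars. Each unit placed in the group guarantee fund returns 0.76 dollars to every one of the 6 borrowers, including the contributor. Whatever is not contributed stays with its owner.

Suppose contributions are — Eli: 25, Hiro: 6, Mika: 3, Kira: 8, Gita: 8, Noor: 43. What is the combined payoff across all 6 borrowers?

631.08 dollars

Total contributed: 25 + 6 + 3 + 8 + 8 + 43 = 93; total kept: 6 × 50 − 93 = 207.
The group guarantee fund pays out 0.76 × 6 × 93 = 424.08 in aggregate.
Group total = 207 + 424.08 = 631.08.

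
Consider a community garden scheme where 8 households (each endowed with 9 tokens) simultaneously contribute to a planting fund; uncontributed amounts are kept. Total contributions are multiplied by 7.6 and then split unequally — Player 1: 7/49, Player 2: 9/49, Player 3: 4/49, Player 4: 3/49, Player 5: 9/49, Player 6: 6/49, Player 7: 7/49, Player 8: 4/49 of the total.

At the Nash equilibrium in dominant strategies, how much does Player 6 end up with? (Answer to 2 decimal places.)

42.50 tokens

A player with share s gets back 7.6·s per unit contributed, so full contribution is dominant for anyone with s > 1/7.6 = 0.1316 and zero contribution is dominant for anyone below.
Player 1, Player 2, Player 5 and Player 7 are above the threshold, contributing 9 each; the remaining 4 contribute 0. Total contributed: 36.
Player 6 keeps 9 and receives 7.6 × 36 × 6/49 = 33.50 from the planting fund, for a payoff of 42.50.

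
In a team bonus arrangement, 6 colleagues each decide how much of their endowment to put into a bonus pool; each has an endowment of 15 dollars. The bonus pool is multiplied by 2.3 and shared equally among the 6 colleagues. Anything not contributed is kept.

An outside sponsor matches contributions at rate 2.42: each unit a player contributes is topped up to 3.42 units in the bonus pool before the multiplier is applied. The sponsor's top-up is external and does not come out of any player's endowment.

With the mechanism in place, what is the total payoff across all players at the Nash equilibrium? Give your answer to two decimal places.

With the mechanism, a contributed unit returns 2.3 × 3.42 / 6 = 1.3110 per unit of net cost to the contributor — now above 1 — so contributing fully is weakly dominant for every player.
So the Nash equilibrium is full contribution by all 6; the group earns 2.3 × 3.42 × 90 = 707.94.

707.94 dollars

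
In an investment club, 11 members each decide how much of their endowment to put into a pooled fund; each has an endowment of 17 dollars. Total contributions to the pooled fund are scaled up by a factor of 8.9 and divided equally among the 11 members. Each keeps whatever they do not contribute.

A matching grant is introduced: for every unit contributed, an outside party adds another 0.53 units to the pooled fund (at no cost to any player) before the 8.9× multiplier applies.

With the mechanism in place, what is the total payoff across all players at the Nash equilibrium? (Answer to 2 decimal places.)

Under the mechanism each unit contributed yields 8.9 × 1.53 / 11 = 1.2379 back to its contributor per unit of net cost, which exceeds 1, making full contribution the dominant choice for everyone.
At the Nash equilibrium everyone contributes 17. Group total payoff = 8.9 × 1.53 × 187 = 2546.38.

2546.38 dollars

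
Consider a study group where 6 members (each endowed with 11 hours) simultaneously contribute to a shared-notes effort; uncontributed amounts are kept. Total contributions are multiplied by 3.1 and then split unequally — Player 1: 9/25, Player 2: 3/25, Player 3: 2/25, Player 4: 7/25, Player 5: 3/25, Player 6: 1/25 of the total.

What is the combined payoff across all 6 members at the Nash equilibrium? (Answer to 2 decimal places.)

89.10 hours

Player j's private return per contributed unit is 3.1 × (j's share). Contributing is weakly dominant for j when that share is at least 1/3.1 = 0.3226, and contributing 0 is dominant otherwise.
Player 1 alone (share 9/25) is above the threshold, contributing 11; the remaining 5 contribute 0. Total contributed: 11.
The shared-notes effort pays out 3.1 × 11 = 34.10 in total (split across the unequal shares, but the aggregate is all that matters for the group sum).
The 5 free-riders keep 11 each, adding 55. Group total = 55 + 34.10 = 89.10.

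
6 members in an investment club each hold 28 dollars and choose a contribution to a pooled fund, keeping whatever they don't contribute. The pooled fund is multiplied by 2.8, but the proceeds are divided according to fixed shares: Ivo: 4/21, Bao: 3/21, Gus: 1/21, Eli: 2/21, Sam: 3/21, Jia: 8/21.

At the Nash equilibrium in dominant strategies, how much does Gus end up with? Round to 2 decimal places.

31.73 dollars

A player with share s gets back 2.8·s per unit contributed, so full contribution is dominant for anyone with s > 1/2.8 = 0.3571 and zero contribution is dominant for anyone below.
Jia alone (share 8/21) is above the threshold, contributing 28; the remaining 5 contribute 0. Total contributed: 28.
Gus keeps 28 and receives 2.8 × 28 × 1/21 = 3.73 from the pooled fund, for a payoff of 31.73.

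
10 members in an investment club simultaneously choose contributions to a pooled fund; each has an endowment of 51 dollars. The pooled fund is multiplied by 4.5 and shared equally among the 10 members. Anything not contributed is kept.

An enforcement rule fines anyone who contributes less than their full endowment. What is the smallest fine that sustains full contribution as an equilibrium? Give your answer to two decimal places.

Given the others contribute fully, the best deviation is to contribute 0 (any partial contribution still incurs the fine and gives up units whose private return 0.4500 is below 1).
Deviating from 51 to 0 saves 51 dollars but forfeits the deviator's share of the drop in the pooled fund: 4.5/10 × 51 = 22.95.
So the deviation gain is 51 − 22.95 = 28.05, and the fine must be at least 28.05 dollars to wipe it out.

28.05 dollars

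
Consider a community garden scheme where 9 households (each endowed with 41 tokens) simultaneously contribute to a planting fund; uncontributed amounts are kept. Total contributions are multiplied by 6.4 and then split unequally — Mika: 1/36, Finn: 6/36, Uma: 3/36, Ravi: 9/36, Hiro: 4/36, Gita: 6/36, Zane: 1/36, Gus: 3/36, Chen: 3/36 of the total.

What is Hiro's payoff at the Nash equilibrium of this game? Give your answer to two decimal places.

Each unit j contributes comes back to j as 6.4 × (j's share), so j prefers to contribute only if that share exceeds 1/6.4 = 0.1563; otherwise keeping the unit dominates.
Finn, Ravi and Gita are above the threshold, contributing 41 each; the remaining 6 contribute 0. Total contributed: 123.
Hiro keeps 41 and receives 6.4 × 123 × 4/36 = 87.47 from the planting fund, for a payoff of 128.47.

128.47 tokens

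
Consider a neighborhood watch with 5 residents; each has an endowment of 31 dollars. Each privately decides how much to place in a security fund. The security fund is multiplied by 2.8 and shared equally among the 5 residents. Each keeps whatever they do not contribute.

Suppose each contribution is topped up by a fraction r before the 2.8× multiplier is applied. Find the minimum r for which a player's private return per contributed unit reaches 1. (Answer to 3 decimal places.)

0.786

With matching at rate r, one contributed unit becomes (1 + r) in the security fund and returns 2.8 × (1 + r) / 5 to the contributor.
Setting this equal to 1: 1 + r = 5/2.8 = 1.7857.
So the minimum matching rate is r = 1.7857 − 1 = 0.786.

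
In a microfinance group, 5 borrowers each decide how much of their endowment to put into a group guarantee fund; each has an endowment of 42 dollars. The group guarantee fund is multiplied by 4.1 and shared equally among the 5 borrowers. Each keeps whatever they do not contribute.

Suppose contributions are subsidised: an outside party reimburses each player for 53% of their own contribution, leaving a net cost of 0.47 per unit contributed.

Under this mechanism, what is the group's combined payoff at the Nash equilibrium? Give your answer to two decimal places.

The effective private return per unit is now (4.1/5) / 0.47 = 1.7447 > 1, so every player's dominant strategy flips to full contribution.
So the Nash equilibrium is full contribution by all 5; the group earns 5 × (42 × 0.53 + 4.1 × 42) = 972.30.

972.30 dollars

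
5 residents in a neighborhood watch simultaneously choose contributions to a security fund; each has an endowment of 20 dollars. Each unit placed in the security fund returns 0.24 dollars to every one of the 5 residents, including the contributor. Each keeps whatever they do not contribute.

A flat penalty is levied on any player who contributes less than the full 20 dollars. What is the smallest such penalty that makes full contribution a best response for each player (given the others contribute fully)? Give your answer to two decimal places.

15.20 dollars

Given the others contribute fully, the best deviation is to contribute 0 (any partial contribution still incurs the fine and gives up units whose private return 0.24 is below 1).
Deviating from 20 to 0 saves 20 dollars but forfeits the deviator's share of the drop in the security fund: 0.24 × 20 = 4.80.
So the deviation gain is 20 − 4.80 = 15.20, and the fine must be at least 15.20 dollars to wipe it out.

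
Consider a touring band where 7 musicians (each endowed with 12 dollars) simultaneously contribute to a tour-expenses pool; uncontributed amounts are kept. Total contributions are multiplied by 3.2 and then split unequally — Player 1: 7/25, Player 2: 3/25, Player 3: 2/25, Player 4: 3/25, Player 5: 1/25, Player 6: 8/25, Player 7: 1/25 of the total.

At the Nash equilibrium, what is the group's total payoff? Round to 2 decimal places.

Each unit j contributes comes back to j as 3.2 × (j's share), so j prefers to contribute only if that share exceeds 1/3.2 = 0.3125; otherwise keeping the unit dominates.
Only Player 6 (8/25) clears that bar, contributing 12; the remaining 6 contribute 0. Total contributed: 12.
The tour-expenses pool pays out 3.2 × 12 = 38.40 in total (split across the unequal shares, but the aggregate is all that matters for the group sum).
The 6 free-riders keep 12 each, adding 72. Group total = 72 + 38.40 = 110.40.

110.40 dollars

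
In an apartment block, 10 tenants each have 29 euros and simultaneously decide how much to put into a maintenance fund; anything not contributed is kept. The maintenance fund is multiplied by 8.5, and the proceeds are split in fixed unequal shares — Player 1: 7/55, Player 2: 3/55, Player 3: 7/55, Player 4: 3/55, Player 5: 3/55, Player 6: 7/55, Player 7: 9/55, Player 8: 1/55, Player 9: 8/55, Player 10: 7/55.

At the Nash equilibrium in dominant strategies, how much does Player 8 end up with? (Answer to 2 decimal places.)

55.89 euros

Player j's private return per contributed unit is 8.5 × (j's share). Contributing is weakly dominant for j when that share is at least 1/8.5 = 0.1176, and contributing 0 is dominant otherwise.
Player 1, Player 3, Player 6, Player 7, Player 9 and Player 10 clear that bar, contributing 29 each; the remaining 4 contribute 0. Total contributed: 174.
Player 8 keeps 29 and receives 8.5 × 174 × 1/55 = 26.89 from the maintenance fund, for a payoff of 55.89.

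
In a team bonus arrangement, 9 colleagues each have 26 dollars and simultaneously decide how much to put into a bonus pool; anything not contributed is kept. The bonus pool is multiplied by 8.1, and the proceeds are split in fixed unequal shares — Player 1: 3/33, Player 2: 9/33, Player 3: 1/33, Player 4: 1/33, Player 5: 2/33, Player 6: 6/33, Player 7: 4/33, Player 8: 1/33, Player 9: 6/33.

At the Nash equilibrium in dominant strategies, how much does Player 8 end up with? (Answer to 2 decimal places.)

45.15 dollars

A player with share s gets back 8.1·s per unit contributed, so full contribution is dominant for anyone with s > 1/8.1 = 0.1235 and zero contribution is dominant for anyone below.
Player 2, Player 6 and Player 9 clear that bar, contributing 26 each; the remaining 6 contribute 0. Total contributed: 78.
Player 8 keeps 26 and receives 8.1 × 78 × 1/33 = 19.15 from the bonus pool, for a payoff of 45.15.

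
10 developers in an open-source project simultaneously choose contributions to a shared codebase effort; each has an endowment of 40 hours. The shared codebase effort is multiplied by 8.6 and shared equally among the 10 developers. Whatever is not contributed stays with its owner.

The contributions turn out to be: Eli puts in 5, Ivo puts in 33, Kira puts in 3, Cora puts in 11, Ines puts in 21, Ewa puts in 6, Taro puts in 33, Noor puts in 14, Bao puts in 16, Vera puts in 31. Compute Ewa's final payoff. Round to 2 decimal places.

Total contributed: 5 + 33 + 3 + 11 + 21 + 6 + 33 + 14 + 16 + 31 = 173.
Each receives 8.6 × 173 / 10 = 148.78 from the shared codebase effort.
Ewa keeps 40 − 6 = 34, so Ewa's payoff is 34 + 148.78 = 182.78.

182.78 hours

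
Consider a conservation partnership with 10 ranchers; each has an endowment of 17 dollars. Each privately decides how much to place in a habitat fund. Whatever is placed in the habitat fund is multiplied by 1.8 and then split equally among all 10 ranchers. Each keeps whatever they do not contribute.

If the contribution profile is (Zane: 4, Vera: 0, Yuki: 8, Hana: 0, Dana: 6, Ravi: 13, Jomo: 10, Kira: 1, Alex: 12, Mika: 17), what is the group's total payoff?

Total contributed: 4 + 0 + 8 + 0 + 6 + 13 + 10 + 1 + 12 + 17 = 71; total kept: 10 × 17 − 71 = 99.
The habitat fund pays out 1.8 × 71 = 127.80 in aggregate.
Group total = 99 + 127.80 = 226.80.

226.80 dollars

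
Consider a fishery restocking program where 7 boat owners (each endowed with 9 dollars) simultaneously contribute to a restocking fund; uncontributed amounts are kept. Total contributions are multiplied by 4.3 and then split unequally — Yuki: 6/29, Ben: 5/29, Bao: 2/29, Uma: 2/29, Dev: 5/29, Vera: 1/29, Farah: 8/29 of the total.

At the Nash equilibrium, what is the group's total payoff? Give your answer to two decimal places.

A player with share s gets back 4.3·s per unit contributed, so full contribution is dominant for anyone with s > 1/4.3 = 0.2326 and zero contribution is dominant for anyone below.
Only Farah (8/29) clears that bar, contributing 9; the remaining 6 contribute 0. Total contributed: 9.
The restocking fund pays out 4.3 × 9 = 38.70 in total (split across the unequal shares, but the aggregate is all that matters for the group sum).
The 6 free-riders keep 9 each, adding 54. Group total = 54 + 38.70 = 92.70.

92.70 dollars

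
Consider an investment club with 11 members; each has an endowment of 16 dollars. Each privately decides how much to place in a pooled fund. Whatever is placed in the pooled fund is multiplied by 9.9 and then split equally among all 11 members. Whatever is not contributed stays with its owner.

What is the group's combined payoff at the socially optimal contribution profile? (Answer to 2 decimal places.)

Each contributed unit returns 9.900 to the group as a whole (0.9000 to each of 11 players), which exceeds 1, so the social optimum is full contribution: group total = 9.900 × 176 = 1742.40.

1742.40 dollars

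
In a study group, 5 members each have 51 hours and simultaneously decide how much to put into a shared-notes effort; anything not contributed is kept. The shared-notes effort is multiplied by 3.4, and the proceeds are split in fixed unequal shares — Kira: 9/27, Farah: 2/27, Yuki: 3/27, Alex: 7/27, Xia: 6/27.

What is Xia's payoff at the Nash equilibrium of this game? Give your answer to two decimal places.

89.53 hours

For player j, contributing a unit is worthwhile iff 3.4 × (j's share) ≥ 1, i.e. iff j's share is at least 0.2941.
Kira alone (share 9/27) is above the threshold, contributing 51; the remaining 4 contribute 0. Total contributed: 51.
Xia keeps 51 and receives 3.4 × 51 × 6/27 = 38.53 from the shared-notes effort, for a payoff of 89.53.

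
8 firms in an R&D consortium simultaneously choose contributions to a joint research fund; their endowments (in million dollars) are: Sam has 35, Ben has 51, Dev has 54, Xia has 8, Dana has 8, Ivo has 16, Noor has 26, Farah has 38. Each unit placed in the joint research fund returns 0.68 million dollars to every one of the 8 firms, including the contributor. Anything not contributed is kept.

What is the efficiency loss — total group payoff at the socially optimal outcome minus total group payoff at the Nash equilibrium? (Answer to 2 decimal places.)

The private return per contributed unit is 0.68 < 1 for everyone, so the Nash equilibrium is zero contribution and the group total is Σ E_j = 35 + 51 + 54 + 8 + 8 + 16 + 26 + 38 = 236.
Each contributed unit returns 5.440 to the group, so the social optimum is full contribution by everyone: group total = 5.440 × 236 = 1283.84.
Efficiency loss = (5.440 − 1) × 236 = 1047.84.

1047.84 million dollars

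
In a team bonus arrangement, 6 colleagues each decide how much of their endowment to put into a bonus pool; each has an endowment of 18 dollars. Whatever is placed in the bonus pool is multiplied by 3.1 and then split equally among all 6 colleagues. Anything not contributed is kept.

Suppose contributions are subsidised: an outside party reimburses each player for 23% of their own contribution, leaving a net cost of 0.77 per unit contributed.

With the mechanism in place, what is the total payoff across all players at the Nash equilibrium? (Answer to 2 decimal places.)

Even with the mechanism, each unit contributed returns only (3.1/6) / 0.77 = 0.6710 per unit of net cost, so contributing nothing is still dominant.
At the Nash equilibrium no one contributes; group total payoff = 6 × 18 = 108.

108.00 dollars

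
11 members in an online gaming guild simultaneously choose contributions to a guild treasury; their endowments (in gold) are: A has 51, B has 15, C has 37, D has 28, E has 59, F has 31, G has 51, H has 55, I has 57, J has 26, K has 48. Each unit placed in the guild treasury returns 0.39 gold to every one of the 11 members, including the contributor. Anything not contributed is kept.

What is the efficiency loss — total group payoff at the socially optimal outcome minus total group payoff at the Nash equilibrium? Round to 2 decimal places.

The private return per contributed unit is 0.39 < 1 for everyone, so the Nash equilibrium is zero contribution and the group total is Σ E_j = 51 + 15 + 37 + 28 + 59 + 31 + 51 + 55 + 57 + 26 + 48 = 458.
Each contributed unit returns 4.290 to the group, so the social optimum is full contribution by everyone: group total = 4.290 × 458 = 1964.82.
Efficiency loss = (4.290 − 1) × 458 = 1506.82.

1506.82 gold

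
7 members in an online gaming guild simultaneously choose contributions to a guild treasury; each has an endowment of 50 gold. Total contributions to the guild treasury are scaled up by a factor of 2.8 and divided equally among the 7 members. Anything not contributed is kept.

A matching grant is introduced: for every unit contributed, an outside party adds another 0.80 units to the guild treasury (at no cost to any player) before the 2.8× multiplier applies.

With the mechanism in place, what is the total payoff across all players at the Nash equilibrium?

Even with the mechanism, each unit contributed returns only 2.8 × 1.80 / 7 = 0.7200 per unit of net cost, so contributing nothing is still dominant.
Everyone keeps their endowment and the group total is 7 × 50 = 350.

350.00 gold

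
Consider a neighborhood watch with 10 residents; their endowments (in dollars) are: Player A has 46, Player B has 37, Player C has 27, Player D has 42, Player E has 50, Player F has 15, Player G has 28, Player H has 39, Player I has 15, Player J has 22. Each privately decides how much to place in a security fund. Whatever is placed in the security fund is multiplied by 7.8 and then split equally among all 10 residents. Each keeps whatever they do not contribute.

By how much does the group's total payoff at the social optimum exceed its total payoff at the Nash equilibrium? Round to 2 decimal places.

The private return per contributed unit is 7.8/10 = 0.7800 < 1 for every player regardless of endowment, so the Nash equilibrium is zero contribution and the group total is Σ E_j = 46 + 37 + 27 + 42 + 50 + 15 + 28 + 39 + 15 + 22 = 321.
Each contributed unit returns 7.800 to the group, so the social optimum is full contribution by everyone: group total = 7.800 × 321 = 2503.80.
Efficiency loss = (7.800 − 1) × 321 = 2182.80.

2182.80 dollars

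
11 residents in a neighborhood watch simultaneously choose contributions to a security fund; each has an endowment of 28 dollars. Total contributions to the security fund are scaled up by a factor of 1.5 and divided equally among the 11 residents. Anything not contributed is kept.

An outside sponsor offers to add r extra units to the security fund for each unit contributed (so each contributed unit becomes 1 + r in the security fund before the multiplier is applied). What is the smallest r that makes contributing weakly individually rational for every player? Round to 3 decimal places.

6.333

With matching at rate r, one contributed unit becomes (1 + r) in the security fund and returns 1.5 × (1 + r) / 11 to the contributor.
Setting this equal to 1: 1 + r = 11/1.5 = 7.3333.
So the minimum matching rate is r = 7.3333 − 1 = 6.333.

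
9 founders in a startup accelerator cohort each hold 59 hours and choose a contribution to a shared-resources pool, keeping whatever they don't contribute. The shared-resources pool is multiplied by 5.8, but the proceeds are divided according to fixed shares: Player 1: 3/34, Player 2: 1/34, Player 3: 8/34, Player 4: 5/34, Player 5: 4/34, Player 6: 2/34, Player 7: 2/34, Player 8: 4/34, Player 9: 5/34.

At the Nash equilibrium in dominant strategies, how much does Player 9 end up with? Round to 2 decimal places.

109.32 hours

For player j, contributing a unit is worthwhile iff 5.8 × (j's share) ≥ 1, i.e. iff j's share is at least 0.1724.
The only share above 0.1724 is Player 3's 8/34, contributing 59; the remaining 8 contribute 0. Total contributed: 59.
Player 9 keeps 59 and receives 5.8 × 59 × 5/34 = 50.32 from the shared-resources pool, for a payoff of 109.32.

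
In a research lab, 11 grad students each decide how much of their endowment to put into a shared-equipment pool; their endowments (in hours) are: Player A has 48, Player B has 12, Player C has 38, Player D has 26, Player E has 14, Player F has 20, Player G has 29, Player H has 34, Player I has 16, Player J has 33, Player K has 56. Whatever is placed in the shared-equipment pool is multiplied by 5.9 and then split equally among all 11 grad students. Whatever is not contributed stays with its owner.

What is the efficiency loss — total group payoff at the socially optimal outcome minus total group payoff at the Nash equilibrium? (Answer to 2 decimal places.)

The private return per contributed unit is 5.9/11 = 0.5364 < 1 for every player regardless of endowment, so the Nash equilibrium is zero contribution and the group total is Σ E_j = 48 + 12 + 38 + 26 + 14 + 20 + 29 + 34 + 16 + 33 + 56 = 326.
Each contributed unit returns 5.900 to the group, so the social optimum is full contribution by everyone: group total = 5.900 × 326 = 1923.40.
Efficiency loss = (5.900 − 1) × 326 = 1597.40.

1597.40 hours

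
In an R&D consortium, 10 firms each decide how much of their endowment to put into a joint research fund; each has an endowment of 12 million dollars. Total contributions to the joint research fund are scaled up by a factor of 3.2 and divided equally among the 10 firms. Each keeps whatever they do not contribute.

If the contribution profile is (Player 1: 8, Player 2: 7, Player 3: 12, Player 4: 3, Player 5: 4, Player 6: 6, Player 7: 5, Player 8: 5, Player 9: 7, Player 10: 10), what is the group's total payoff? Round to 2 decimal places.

Total contributed: 8 + 7 + 12 + 3 + 4 + 6 + 5 + 5 + 7 + 10 = 67; total kept: 10 × 12 − 67 = 53.
The joint research fund pays out 3.2 × 67 = 214.40 in aggregate.
Group total = 53 + 214.40 = 267.40.

267.40 million dollars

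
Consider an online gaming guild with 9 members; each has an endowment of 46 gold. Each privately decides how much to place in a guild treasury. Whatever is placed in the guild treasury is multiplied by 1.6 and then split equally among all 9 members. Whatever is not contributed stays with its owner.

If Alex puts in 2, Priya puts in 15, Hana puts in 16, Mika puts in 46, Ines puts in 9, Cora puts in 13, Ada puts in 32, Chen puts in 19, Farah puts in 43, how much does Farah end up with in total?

Total contributed: 2 + 15 + 16 + 46 + 9 + 13 + 32 + 19 + 43 = 195.
Each receives 1.6 × 195 / 9 = 34.67 from the guild treasury.
Farah keeps 46 − 43 = 3, so Farah's payoff is 3 + 34.67 = 37.67.

37.67 gold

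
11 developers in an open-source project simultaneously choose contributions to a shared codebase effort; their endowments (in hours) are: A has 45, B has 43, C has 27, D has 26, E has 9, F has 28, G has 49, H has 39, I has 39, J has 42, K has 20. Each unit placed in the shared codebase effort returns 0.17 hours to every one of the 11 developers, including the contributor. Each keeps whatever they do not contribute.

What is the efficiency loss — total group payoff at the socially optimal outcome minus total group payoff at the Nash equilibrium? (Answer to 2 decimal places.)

The private return per contributed unit is 0.17 < 1 for everyone, so the Nash equilibrium is zero contribution and the group total is Σ E_j = 45 + 43 + 27 + 26 + 9 + 28 + 49 + 39 + 39 + 42 + 20 = 367.
Each contributed unit returns 1.870 to the group, so the social optimum is full contribution by everyone: group total = 1.870 × 367 = 686.29.
Efficiency loss = (1.870 − 1) × 367 = 319.29.

319.29 hours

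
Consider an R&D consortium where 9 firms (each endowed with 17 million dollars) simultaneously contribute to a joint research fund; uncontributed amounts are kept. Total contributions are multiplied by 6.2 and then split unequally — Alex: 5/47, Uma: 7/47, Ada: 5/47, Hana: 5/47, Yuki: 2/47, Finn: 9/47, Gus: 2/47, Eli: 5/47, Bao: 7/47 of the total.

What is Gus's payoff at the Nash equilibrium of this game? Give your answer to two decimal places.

A player with share s gets back 6.2·s per unit contributed, so full contribution is dominant for anyone with s > 1/6.2 = 0.1613 and zero contribution is dominant for anyone below.
Finn alone (share 9/47) is above the threshold, contributing 17; the remaining 8 contribute 0. Total contributed: 17.
Gus keeps 17 and receives 6.2 × 17 × 2/47 = 4.49 from the joint research fund, for a payoff of 21.49.

21.49 million dollars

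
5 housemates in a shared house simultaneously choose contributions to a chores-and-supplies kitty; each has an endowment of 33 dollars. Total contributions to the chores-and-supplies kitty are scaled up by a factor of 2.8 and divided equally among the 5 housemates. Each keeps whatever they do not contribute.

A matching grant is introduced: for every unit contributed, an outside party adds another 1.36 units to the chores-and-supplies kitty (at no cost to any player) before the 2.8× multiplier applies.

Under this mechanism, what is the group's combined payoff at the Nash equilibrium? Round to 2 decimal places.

1090.32 dollars

Under the mechanism each unit contributed yields 2.8 × 2.36 / 5 = 1.3216 back to its contributor per unit of net cost, which exceeds 1, making full contribution the dominant choice for everyone.
So the Nash equilibrium is full contribution by all 5; the group earns 2.8 × 2.36 × 165 = 1090.32.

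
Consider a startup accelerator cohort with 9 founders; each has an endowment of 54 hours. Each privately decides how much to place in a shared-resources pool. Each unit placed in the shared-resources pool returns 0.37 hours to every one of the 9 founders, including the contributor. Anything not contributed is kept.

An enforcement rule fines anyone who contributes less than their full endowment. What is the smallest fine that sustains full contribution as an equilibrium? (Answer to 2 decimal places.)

Given the others contribute fully, the best deviation is to contribute 0 (any partial contribution still incurs the fine and gives up units whose private return 0.37 is below 1).
Deviating from 54 to 0 saves 54 hours but forfeits the deviator's share of the drop in the shared-resources pool: 0.37 × 54 = 19.98.
So the deviation gain is 54 − 19.98 = 34.02, and the fine must be at least 34.02 hours to wipe it out.

34.02 hours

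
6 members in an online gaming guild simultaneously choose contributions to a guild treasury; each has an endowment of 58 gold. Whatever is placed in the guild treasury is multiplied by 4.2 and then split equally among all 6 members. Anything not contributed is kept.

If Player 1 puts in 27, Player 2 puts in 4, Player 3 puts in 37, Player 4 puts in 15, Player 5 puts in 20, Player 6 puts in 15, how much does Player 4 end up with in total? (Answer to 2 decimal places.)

125.60 gold

Total contributed: 27 + 4 + 37 + 15 + 20 + 15 = 118.
Each receives 4.2 × 118 / 6 = 82.60 from the guild treasury.
Player 4 keeps 58 − 15 = 43, so Player 4's payoff is 43 + 82.60 = 125.60.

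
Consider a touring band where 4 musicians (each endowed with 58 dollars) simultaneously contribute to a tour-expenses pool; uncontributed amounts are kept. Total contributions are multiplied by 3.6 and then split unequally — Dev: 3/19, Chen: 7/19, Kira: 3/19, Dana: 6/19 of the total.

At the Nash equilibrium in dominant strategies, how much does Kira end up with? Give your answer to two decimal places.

Each unit j contributes comes back to j as 3.6 × (j's share), so j prefers to contribute only if that share exceeds 1/3.6 = 0.2778; otherwise keeping the unit dominates.
Chen and Dana are above the threshold, contributing 58 each; the remaining 2 contribute 0. Total contributed: 116.
Kira keeps 58 and receives 3.6 × 116 × 3/19 = 65.94 from the tour-expenses pool, for a payoff of 123.94.

123.94 dollars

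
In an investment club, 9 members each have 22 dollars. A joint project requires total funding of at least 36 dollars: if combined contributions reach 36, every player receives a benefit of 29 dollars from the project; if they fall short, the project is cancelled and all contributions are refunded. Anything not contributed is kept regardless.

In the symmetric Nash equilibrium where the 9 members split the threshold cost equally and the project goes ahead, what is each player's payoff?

Equal share of the threshold: 36/9 = 4.
At this profile no one gains by cutting their contribution: any cut drops the total below 36, the project is cancelled, contributions are refunded, and the deviator ends with 22, which is less than 22 − 4 + 29 = 47. Contributing more than 4 just wastes the excess. So contributing exactly 4 is a best response.
Each player's payoff: 22 − 4 + 29 = 47.

47 dollars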